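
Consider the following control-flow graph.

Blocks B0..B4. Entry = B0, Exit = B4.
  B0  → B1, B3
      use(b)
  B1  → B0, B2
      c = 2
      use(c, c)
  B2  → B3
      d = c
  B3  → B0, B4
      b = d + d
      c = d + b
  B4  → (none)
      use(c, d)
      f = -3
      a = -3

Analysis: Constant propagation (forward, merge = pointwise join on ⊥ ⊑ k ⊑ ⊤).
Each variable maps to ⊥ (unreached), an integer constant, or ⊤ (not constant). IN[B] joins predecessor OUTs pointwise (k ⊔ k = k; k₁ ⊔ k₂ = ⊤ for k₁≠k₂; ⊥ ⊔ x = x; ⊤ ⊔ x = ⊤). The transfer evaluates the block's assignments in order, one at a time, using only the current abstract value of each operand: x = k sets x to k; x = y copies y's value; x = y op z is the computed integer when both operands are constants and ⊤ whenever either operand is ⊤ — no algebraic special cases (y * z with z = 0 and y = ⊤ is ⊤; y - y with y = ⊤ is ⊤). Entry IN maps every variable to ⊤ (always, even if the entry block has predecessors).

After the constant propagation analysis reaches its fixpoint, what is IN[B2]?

Answer: {a: ⊤, b: ⊤, c: 2, d: ⊤, e: ⊤, f: ⊤}

Derivation:
Fixpoint table:
  B0:   IN=(all ⊤)   OUT=(all ⊤)
  B1:   IN=(all ⊤)   OUT={c:2; rest ⊤}
  B2:   IN={c:2; rest ⊤}   OUT={c:2, d:2; rest ⊤}
  B3:   IN=(all ⊤)   OUT=(all ⊤)
  B4:   IN=(all ⊤)   OUT={a:-3, f:-3; rest ⊤}

Merge at B2: IN[B2] = OUT[B1] = {a: ⊤, b: ⊤, c: 2, d: ⊤, e: ⊤, f: ⊤}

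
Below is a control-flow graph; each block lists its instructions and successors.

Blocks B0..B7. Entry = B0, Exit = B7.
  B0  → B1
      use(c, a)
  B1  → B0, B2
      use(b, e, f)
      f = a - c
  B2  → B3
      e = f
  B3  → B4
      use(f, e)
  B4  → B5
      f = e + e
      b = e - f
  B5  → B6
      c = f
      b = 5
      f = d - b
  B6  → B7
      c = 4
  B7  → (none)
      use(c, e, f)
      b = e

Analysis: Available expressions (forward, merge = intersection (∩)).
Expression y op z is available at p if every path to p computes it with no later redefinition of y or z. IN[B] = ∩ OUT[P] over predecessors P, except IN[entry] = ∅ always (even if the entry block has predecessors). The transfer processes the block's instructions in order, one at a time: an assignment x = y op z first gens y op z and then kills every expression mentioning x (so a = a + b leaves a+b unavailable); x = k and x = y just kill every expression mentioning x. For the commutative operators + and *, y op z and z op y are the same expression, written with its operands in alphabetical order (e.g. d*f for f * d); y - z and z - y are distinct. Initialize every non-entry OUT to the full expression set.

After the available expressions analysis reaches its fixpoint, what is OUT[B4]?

Converged values:
  B0:  IN={}  OUT={}
  B1:  IN={}  OUT={a-c}
  B2:  IN={a-c}  OUT={a-c}
  B3:  IN={a-c}  OUT={a-c}
  B4:  IN={a-c}  OUT={a-c, e+e, e-f}
  B5:  IN={a-c, e+e, e-f}  OUT={d-b, e+e}
  B6:  IN={d-b, e+e}  OUT={d-b, e+e}
  B7:  IN={d-b, e+e}  OUT={e+e}

Merge at B4: IN[B4] = OUT[B3] = {a-c}
Applying B4's transfer function to that IN value gives OUT[B4] (row B4 above).

Answer: {a-c, e+e, e-f}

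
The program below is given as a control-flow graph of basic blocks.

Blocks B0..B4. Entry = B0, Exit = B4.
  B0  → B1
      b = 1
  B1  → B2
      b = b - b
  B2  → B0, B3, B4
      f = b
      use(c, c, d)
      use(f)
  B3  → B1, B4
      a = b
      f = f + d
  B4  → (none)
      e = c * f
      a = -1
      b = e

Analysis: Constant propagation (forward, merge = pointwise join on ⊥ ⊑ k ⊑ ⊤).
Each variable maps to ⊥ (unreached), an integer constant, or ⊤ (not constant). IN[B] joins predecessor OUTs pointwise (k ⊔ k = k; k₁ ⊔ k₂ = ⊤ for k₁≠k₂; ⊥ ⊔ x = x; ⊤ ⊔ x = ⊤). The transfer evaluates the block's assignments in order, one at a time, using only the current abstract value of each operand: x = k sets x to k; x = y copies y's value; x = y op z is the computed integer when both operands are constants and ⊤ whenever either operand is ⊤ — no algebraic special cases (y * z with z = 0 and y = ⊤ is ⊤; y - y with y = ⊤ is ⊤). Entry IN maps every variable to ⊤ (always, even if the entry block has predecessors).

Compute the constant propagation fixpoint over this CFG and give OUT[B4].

Answer: {a: -1, b: ⊤, c: ⊤, d: ⊤, e: ⊤, f: ⊤}

Working:
Converged values:
  B0: | IN=(all ⊤) | OUT={b:1; rest ⊤}
  B1: | IN=(all ⊤) | OUT=(all ⊤)
  B2: | IN=(all ⊤) | OUT=(all ⊤)
  B3: | IN=(all ⊤) | OUT=(all ⊤)
  B4: | IN=(all ⊤) | OUT={a:-1; rest ⊤}

Merge at B4: IN[B4] = OUT[B2] ⊔ OUT[B3] = {a: ⊤, b: ⊤, c: ⊤, d: ⊤, e: ⊤, f: ⊤}
Applying B4's transfer function to that IN value gives OUT[B4] (row B4 above).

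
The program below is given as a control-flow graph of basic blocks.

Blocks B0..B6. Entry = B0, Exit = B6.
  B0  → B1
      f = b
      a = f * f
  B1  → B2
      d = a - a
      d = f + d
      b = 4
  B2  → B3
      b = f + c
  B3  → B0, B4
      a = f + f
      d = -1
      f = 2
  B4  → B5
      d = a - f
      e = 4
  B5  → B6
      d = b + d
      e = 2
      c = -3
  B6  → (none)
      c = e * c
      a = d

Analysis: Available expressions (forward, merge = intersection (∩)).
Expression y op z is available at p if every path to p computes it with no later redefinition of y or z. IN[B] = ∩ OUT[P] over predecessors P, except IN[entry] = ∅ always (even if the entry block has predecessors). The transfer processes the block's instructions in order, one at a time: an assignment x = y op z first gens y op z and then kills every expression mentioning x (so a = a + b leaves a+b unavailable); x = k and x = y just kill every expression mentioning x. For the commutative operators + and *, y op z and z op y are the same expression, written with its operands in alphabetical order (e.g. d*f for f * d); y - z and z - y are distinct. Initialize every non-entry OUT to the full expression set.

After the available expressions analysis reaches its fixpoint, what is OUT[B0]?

Answer: {f*f}

Working:
Fixpoint table:
  B0:  IN={}  OUT={f*f}
  B1:  IN={f*f}  OUT={a-a, f*f}
  B2:  IN={a-a, f*f}  OUT={a-a, c+f, f*f}
  B3:  IN={a-a, c+f, f*f}  OUT={}
  B4:  IN={}  OUT={a-f}
  B5:  IN={a-f}  OUT={a-f}
  B6:  IN={a-f}  OUT={}

Merge at B0 (entry node, so the boundary value {} is joined with the incoming edge(s)): IN[B0] = {} ∩ OUT[B3] = {}
Applying B0's transfer function to that IN value gives OUT[B0] (row B0 above).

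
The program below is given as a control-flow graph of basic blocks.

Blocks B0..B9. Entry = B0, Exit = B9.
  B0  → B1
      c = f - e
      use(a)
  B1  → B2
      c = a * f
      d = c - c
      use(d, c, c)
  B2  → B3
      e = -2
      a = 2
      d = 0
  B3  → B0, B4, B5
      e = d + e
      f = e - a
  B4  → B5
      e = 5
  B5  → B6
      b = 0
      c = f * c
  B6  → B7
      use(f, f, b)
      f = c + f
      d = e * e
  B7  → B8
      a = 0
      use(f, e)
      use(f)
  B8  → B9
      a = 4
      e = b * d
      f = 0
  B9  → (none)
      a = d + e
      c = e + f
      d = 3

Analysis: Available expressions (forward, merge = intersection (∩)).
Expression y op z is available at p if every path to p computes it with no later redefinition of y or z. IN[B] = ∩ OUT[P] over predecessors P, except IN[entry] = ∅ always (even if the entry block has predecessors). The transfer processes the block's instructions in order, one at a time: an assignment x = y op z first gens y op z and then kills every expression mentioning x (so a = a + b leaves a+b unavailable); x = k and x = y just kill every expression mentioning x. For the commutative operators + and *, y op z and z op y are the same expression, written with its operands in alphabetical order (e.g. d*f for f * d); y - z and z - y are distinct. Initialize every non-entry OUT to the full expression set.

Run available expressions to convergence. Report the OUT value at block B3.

Per-block solution:
  B0:  IN={}  OUT={f-e}
  B1:  IN={f-e}  OUT={a*f, c-c, f-e}
  B2:  IN={a*f, c-c, f-e}  OUT={c-c}
  B3:  IN={c-c}  OUT={c-c, e-a}
  B4:  IN={c-c, e-a}  OUT={c-c}
  B5:  IN={c-c}  OUT={}
  B6:  IN={}  OUT={e*e}
  B7:  IN={e*e}  OUT={e*e}
  B8:  IN={e*e}  OUT={b*d}
  B9:  IN={b*d}  OUT={e+f}

Merge at B3: IN[B3] = OUT[B2] = {c-c}
Applying B3's transfer function to that IN value gives OUT[B3] (row B3 above).

Answer: {c-c, e-a}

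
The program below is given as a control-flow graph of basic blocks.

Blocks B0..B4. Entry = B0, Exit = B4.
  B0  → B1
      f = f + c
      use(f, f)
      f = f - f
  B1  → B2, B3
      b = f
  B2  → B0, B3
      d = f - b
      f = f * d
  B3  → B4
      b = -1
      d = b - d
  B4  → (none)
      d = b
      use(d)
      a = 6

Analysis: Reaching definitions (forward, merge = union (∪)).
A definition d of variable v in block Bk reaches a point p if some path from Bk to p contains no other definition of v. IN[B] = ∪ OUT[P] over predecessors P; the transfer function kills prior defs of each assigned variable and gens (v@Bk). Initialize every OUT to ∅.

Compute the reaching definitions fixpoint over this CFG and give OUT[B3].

Answer: {b@B3, d@B3, f@B0, f@B2}

Derivation:
Per-block solution:
  B0: | IN={b@B1, d@B2, f@B2} | OUT={b@B1, d@B2, f@B0}
  B1: | IN={b@B1, d@B2, f@B0} | OUT={b@B1, d@B2, f@B0}
  B2: | IN={b@B1, d@B2, f@B0} | OUT={b@B1, d@B2, f@B2}
  B3: | IN={b@B1, d@B2, f@B0, f@B2} | OUT={b@B3, d@B3, f@B0, f@B2}
  B4: | IN={b@B3, d@B3, f@B0, f@B2} | OUT={a@B4, b@B3, d@B4, f@B0, f@B2}

Merge at B3: IN[B3] = OUT[B1] ⊔ OUT[B2] = {b@B1, d@B2, f@B0, f@B2}
Applying B3's transfer function to that IN value gives OUT[B3] (row B3 above).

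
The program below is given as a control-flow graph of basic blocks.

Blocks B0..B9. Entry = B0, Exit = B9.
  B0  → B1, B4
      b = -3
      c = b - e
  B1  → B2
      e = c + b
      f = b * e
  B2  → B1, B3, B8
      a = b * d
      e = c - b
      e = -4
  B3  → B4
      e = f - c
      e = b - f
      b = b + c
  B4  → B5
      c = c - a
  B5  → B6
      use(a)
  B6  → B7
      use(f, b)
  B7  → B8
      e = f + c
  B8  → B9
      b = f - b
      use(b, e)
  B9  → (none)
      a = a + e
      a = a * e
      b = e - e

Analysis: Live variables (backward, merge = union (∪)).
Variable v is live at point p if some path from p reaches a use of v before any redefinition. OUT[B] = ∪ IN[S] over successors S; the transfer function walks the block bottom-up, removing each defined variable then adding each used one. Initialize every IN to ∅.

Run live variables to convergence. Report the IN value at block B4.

Answer: {a, b, c, f}

Trace:
Converged values:
  B0: | IN={a, d, e, f} | OUT={a, b, c, d, f}
  B1: | IN={b, c, d} | OUT={b, c, d, f}
  B2: | IN={b, c, d, f} | OUT={a, b, c, d, e, f}
  B3: | IN={a, b, c, f} | OUT={a, b, c, f}
  B4: | IN={a, b, c, f} | OUT={a, b, c, f}
  B5: | IN={a, b, c, f} | OUT={a, b, c, f}
  B6: | IN={a, b, c, f} | OUT={a, b, c, f}
  B7: | IN={a, b, c, f} | OUT={a, b, e, f}
  B8: | IN={a, b, e, f} | OUT={a, e}
  B9: | IN={a, e} | OUT={}

Merge at B4: OUT[B4] = IN[B5] = {a, b, c, f}
Applying B4's transfer function to that OUT value gives IN[B4] (row B4 above).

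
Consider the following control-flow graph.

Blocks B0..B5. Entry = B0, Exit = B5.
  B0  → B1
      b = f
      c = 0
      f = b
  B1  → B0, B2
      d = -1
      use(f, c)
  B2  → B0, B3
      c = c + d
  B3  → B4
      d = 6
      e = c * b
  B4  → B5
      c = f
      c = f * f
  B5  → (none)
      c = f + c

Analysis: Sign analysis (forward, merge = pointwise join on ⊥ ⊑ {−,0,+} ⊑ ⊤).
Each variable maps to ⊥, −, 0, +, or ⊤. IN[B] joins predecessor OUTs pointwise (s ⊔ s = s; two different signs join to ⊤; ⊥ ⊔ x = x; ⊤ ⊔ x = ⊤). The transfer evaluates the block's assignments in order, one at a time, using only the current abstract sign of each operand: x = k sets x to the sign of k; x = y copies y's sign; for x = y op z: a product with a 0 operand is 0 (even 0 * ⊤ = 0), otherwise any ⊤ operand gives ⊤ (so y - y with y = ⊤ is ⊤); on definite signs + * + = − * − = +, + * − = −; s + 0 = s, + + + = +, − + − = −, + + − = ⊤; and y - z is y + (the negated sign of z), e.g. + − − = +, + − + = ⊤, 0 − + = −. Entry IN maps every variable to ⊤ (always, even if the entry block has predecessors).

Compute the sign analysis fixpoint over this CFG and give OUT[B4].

Converged values:
  B0:  IN=(all ⊤)  OUT={c:0; rest ⊤}
  B1:  IN={c:0; rest ⊤}  OUT={c:0, d:-; rest ⊤}
  B2:  IN={c:0, d:-; rest ⊤}  OUT={c:-, d:-; rest ⊤}
  B3:  IN={c:-, d:-; rest ⊤}  OUT={c:-, d:+; rest ⊤}
  B4:  IN={c:-, d:+; rest ⊤}  OUT={d:+; rest ⊤}
  B5:  IN={d:+; rest ⊤}  OUT={d:+; rest ⊤}

Merge at B4: IN[B4] = OUT[B3] = {a: ⊤, b: ⊤, c: -, d: +, e: ⊤, f: ⊤}
Applying B4's transfer function to that IN value gives OUT[B4] (row B4 above).

Answer: {a: ⊤, b: ⊤, c: ⊤, d: +, e: ⊤, f: ⊤}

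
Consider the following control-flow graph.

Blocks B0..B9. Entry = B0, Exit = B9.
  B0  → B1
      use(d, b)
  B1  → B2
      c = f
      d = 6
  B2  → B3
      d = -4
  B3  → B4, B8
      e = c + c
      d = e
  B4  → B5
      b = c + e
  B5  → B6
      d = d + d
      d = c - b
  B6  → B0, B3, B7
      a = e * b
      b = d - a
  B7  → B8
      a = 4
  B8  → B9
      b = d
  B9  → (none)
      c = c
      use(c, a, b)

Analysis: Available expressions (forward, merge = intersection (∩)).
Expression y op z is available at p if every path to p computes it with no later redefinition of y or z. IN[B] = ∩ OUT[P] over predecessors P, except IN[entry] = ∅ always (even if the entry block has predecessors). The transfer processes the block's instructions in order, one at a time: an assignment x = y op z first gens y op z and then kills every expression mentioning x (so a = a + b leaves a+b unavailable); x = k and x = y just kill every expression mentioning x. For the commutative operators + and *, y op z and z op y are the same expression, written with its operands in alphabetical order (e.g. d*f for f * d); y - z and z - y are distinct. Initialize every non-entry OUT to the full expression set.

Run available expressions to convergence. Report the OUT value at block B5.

Answer: {c+c, c+e, c-b}

Derivation:
Per-block solution:
  B0: | IN={} | OUT={}
  B1: | IN={} | OUT={}
  B2: | IN={} | OUT={}
  B3: | IN={} | OUT={c+c}
  B4: | IN={c+c} | OUT={c+c, c+e}
  B5: | IN={c+c, c+e} | OUT={c+c, c+e, c-b}
  B6: | IN={c+c, c+e, c-b} | OUT={c+c, c+e, d-a}
  B7: | IN={c+c, c+e, d-a} | OUT={c+c, c+e}
  B8: | IN={c+c} | OUT={c+c}
  B9: | IN={c+c} | OUT={}

Merge at B5: IN[B5] = OUT[B4] = {c+c, c+e}
Applying B5's transfer function to that IN value gives OUT[B5] (row B5 above).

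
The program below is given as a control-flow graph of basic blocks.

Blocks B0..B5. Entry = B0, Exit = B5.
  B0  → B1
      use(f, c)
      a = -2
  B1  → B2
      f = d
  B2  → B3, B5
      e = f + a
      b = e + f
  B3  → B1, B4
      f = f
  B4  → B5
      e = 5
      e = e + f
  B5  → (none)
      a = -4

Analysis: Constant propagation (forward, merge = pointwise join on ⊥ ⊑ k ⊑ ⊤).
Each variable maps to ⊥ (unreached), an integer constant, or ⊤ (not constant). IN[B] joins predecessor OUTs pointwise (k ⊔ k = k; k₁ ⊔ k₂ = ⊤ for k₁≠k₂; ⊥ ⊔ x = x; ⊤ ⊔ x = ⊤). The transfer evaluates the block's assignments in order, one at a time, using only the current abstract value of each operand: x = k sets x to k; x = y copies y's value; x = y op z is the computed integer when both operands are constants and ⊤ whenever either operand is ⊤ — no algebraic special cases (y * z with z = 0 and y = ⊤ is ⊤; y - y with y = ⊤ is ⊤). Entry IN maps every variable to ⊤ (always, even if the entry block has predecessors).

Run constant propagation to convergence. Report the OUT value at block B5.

Fixpoint table:
  B0:   IN=(all ⊤)   OUT={a:-2; rest ⊤}
  B1:   IN={a:-2; rest ⊤}   OUT={a:-2; rest ⊤}
  B2:   IN={a:-2; rest ⊤}   OUT={a:-2; rest ⊤}
  B3:   IN={a:-2; rest ⊤}   OUT={a:-2; rest ⊤}
  B4:   IN={a:-2; rest ⊤}   OUT={a:-2; rest ⊤}
  B5:   IN={a:-2; rest ⊤}   OUT={a:-4; rest ⊤}

Merge at B5: IN[B5] = OUT[B2] ⊔ OUT[B4] = {a: -2, b: ⊤, c: ⊤, d: ⊤, e: ⊤, f: ⊤}
Applying B5's transfer function to that IN value gives OUT[B5] (row B5 above).

Answer: {a: -4, b: ⊤, c: ⊤, d: ⊤, e: ⊤, f: ⊤}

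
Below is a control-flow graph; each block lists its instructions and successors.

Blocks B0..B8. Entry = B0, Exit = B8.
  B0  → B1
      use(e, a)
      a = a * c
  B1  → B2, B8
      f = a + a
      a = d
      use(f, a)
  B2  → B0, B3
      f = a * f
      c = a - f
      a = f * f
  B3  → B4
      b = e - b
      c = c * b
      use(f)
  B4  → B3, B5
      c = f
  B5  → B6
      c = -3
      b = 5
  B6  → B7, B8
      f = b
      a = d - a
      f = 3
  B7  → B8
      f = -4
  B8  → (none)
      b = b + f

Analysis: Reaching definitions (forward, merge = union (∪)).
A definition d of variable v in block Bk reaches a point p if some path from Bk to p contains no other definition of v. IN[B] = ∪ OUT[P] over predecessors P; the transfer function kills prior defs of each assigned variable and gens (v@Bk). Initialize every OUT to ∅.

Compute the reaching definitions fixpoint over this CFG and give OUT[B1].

Answer: {a@B1, c@B2, f@B1}

Derivation:
Per-block solution:
  B0:  IN={a@B2, c@B2, f@B2}  OUT={a@B0, c@B2, f@B2}
  B1:  IN={a@B0, c@B2, f@B2}  OUT={a@B1, c@B2, f@B1}
  B2:  IN={a@B1, c@B2, f@B1}  OUT={a@B2, c@B2, f@B2}
  B3:  IN={a@B2, b@B3, c@B2, c@B4, f@B2}  OUT={a@B2, b@B3, c@B3, f@B2}
  B4:  IN={a@B2, b@B3, c@B3, f@B2}  OUT={a@B2, b@B3, c@B4, f@B2}
  B5:  IN={a@B2, b@B3, c@B4, f@B2}  OUT={a@B2, b@B5, c@B5, f@B2}
  B6:  IN={a@B2, b@B5, c@B5, f@B2}  OUT={a@B6, b@B5, c@B5, f@B6}
  B7:  IN={a@B6, b@B5, c@B5, f@B6}  OUT={a@B6, b@B5, c@B5, f@B7}
  B8:  IN={a@B1, a@B6, b@B5, c@B2, c@B5, f@B1, f@B6, f@B7}  OUT={a@B1, a@B6, b@B8, c@B2, c@B5, f@B1, f@B6, f@B7}

Merge at B1: IN[B1] = OUT[B0] = {a@B0, c@B2, f@B2}
Applying B1's transfer function to that IN value gives OUT[B1] (row B1 above).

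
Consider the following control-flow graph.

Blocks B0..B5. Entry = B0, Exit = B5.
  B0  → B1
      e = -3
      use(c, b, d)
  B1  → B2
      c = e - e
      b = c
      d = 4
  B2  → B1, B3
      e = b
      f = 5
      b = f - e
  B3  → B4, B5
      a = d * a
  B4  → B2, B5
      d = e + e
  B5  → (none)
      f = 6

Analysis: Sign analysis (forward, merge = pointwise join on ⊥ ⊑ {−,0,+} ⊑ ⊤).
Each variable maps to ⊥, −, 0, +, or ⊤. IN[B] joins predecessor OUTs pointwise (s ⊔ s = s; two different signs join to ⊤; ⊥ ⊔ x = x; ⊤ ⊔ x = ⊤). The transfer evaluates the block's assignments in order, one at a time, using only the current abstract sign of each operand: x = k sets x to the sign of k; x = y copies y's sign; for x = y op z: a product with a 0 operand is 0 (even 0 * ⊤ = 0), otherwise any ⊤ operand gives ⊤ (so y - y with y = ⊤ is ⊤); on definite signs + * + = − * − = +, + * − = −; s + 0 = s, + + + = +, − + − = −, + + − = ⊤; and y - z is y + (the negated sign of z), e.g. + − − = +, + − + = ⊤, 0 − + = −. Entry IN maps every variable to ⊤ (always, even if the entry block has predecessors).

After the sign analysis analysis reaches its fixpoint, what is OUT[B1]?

Per-block solution:
  B0:   IN=(all ⊤)   OUT={e:-; rest ⊤}
  B1:   IN=(all ⊤)   OUT={d:+; rest ⊤}
  B2:   IN=(all ⊤)   OUT={f:+; rest ⊤}
  B3:   IN={f:+; rest ⊤}   OUT={f:+; rest ⊤}
  B4:   IN={f:+; rest ⊤}   OUT={f:+; rest ⊤}
  B5:   IN={f:+; rest ⊤}   OUT={f:+; rest ⊤}

Merge at B1: IN[B1] = OUT[B0] ⊔ OUT[B2] = {a: ⊤, b: ⊤, c: ⊤, d: ⊤, e: ⊤, f: ⊤}
Applying B1's transfer function to that IN value gives OUT[B1] (row B1 above).

Answer: {a: ⊤, b: ⊤, c: ⊤, d: +, e: ⊤, f: ⊤}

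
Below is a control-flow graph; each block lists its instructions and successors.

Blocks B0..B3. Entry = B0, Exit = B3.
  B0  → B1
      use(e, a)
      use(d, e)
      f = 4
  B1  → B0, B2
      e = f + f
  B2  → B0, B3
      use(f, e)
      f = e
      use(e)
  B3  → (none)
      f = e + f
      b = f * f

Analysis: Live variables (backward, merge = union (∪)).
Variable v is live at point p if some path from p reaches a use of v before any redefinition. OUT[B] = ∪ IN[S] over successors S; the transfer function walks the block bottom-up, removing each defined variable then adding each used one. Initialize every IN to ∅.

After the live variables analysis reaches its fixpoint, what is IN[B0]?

Answer: {a, d, e}

Derivation:
Converged values:
  B0:  IN={a, d, e}  OUT={a, d, f}
  B1:  IN={a, d, f}  OUT={a, d, e, f}
  B2:  IN={a, d, e, f}  OUT={a, d, e, f}
  B3:  IN={e, f}  OUT={}

Merge at B0: OUT[B0] = IN[B1] = {a, d, f}
Applying B0's transfer function to that OUT value gives IN[B0] (row B0 above).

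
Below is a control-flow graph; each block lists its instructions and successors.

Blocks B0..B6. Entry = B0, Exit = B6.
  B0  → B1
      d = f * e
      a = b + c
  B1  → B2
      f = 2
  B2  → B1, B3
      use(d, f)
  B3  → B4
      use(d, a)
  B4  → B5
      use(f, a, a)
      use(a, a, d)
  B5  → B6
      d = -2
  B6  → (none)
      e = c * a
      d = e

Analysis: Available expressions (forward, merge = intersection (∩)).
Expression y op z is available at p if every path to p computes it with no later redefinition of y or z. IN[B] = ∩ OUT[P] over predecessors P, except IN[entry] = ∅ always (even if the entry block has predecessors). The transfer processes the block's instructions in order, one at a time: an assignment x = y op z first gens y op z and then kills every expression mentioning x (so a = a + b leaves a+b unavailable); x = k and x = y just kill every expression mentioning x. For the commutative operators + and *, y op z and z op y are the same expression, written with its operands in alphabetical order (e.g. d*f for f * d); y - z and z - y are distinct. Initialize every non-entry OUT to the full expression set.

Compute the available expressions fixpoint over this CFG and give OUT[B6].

Answer: {a*c, b+c}

Trace:
Converged values:
  B0:   IN={}   OUT={b+c, e*f}
  B1:   IN={b+c}   OUT={b+c}
  B2:   IN={b+c}   OUT={b+c}
  B3:   IN={b+c}   OUT={b+c}
  B4:   IN={b+c}   OUT={b+c}
  B5:   IN={b+c}   OUT={b+c}
  B6:   IN={b+c}   OUT={a*c, b+c}

Merge at B6: IN[B6] = OUT[B5] = {b+c}
Applying B6's transfer function to that IN value gives OUT[B6] (row B6 above).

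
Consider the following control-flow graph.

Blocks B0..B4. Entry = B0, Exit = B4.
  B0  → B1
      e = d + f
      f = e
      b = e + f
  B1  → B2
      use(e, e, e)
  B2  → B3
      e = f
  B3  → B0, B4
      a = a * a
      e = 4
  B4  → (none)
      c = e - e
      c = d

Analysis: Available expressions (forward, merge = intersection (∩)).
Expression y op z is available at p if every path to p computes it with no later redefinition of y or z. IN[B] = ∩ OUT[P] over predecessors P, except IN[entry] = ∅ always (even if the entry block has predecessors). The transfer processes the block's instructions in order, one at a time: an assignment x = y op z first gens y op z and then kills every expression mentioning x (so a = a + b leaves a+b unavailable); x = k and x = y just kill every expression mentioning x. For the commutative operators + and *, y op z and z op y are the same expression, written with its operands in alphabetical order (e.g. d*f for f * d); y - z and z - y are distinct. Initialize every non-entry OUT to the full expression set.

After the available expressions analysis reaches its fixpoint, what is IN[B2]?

Answer: {e+f}

Derivation:
Converged values:
  B0:  IN={}  OUT={e+f}
  B1:  IN={e+f}  OUT={e+f}
  B2:  IN={e+f}  OUT={}
  B3:  IN={}  OUT={}
  B4:  IN={}  OUT={e-e}

Merge at B2: IN[B2] = OUT[B1] = {e+f}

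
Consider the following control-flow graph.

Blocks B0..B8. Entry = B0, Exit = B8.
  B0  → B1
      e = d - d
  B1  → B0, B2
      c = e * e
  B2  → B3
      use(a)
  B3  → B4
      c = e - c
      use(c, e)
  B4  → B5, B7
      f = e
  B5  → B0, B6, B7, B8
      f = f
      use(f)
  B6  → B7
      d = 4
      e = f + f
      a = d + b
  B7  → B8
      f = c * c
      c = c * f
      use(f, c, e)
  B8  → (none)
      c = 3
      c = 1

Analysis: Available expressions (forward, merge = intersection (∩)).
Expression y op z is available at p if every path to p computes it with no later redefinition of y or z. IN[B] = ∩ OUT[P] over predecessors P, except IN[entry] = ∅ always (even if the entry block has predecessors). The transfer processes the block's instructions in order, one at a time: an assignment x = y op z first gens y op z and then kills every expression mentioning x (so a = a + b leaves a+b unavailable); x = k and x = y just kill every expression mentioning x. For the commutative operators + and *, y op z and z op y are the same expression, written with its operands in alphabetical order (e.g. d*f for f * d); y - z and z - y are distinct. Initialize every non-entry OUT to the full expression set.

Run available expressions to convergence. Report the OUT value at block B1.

Converged values:
  B0:  IN={}  OUT={d-d}
  B1:  IN={d-d}  OUT={d-d, e*e}
  B2:  IN={d-d, e*e}  OUT={d-d, e*e}
  B3:  IN={d-d, e*e}  OUT={d-d, e*e}
  B4:  IN={d-d, e*e}  OUT={d-d, e*e}
  B5:  IN={d-d, e*e}  OUT={d-d, e*e}
  B6:  IN={d-d, e*e}  OUT={b+d, f+f}
  B7:  IN={}  OUT={}
  B8:  IN={}  OUT={}

Merge at B1: IN[B1] = OUT[B0] = {d-d}
Applying B1's transfer function to that IN value gives OUT[B1] (row B1 above).

Answer: {d-d, e*e}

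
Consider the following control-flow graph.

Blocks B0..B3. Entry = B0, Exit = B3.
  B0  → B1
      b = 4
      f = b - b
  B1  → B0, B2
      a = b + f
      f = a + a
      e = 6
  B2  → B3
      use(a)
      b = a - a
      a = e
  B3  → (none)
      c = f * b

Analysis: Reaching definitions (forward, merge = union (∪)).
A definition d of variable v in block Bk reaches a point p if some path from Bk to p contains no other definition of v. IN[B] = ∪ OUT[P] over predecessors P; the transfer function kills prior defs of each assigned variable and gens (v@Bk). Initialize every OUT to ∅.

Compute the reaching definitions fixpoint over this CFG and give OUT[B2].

Answer: {a@B2, b@B2, e@B1, f@B1}

Working:
Per-block solution:
  B0: | IN={a@B1, b@B0, e@B1, f@B1} | OUT={a@B1, b@B0, e@B1, f@B0}
  B1: | IN={a@B1, b@B0, e@B1, f@B0} | OUT={a@B1, b@B0, e@B1, f@B1}
  B2: | IN={a@B1, b@B0, e@B1, f@B1} | OUT={a@B2, b@B2, e@B1, f@B1}
  B3: | IN={a@B2, b@B2, e@B1, f@B1} | OUT={a@B2, b@B2, c@B3, e@B1, f@B1}

Merge at B2: IN[B2] = OUT[B1] = {a@B1, b@B0, e@B1, f@B1}
Applying B2's transfer function to that IN value gives OUT[B2] (row B2 above).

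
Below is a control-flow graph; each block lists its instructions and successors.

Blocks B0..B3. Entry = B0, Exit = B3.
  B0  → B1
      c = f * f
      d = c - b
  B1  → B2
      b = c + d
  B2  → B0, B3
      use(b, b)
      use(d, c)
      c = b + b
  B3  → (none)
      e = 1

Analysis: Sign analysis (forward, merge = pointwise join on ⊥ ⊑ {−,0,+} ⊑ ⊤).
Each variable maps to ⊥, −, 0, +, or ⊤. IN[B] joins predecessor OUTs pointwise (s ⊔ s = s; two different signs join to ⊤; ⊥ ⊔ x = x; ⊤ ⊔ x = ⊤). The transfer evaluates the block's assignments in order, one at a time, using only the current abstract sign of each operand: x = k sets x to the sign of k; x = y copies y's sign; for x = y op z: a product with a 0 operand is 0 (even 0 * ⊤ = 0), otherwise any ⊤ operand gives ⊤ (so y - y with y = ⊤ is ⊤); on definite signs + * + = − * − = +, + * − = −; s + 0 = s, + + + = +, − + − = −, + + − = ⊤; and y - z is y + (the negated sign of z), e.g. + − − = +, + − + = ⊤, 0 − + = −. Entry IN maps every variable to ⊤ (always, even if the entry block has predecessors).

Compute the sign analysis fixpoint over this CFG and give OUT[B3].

Answer: {a: ⊤, b: ⊤, c: ⊤, d: ⊤, e: +, f: ⊤}

Working:
Fixpoint table:
  B0:  IN=(all ⊤)  OUT=(all ⊤)
  B1:  IN=(all ⊤)  OUT=(all ⊤)
  B2:  IN=(all ⊤)  OUT=(all ⊤)
  B3:  IN=(all ⊤)  OUT={e:+; rest ⊤}

Merge at B3: IN[B3] = OUT[B2] = {a: ⊤, b: ⊤, c: ⊤, d: ⊤, e: ⊤, f: ⊤}
Applying B3's transfer function to that IN value gives OUT[B3] (row B3 above).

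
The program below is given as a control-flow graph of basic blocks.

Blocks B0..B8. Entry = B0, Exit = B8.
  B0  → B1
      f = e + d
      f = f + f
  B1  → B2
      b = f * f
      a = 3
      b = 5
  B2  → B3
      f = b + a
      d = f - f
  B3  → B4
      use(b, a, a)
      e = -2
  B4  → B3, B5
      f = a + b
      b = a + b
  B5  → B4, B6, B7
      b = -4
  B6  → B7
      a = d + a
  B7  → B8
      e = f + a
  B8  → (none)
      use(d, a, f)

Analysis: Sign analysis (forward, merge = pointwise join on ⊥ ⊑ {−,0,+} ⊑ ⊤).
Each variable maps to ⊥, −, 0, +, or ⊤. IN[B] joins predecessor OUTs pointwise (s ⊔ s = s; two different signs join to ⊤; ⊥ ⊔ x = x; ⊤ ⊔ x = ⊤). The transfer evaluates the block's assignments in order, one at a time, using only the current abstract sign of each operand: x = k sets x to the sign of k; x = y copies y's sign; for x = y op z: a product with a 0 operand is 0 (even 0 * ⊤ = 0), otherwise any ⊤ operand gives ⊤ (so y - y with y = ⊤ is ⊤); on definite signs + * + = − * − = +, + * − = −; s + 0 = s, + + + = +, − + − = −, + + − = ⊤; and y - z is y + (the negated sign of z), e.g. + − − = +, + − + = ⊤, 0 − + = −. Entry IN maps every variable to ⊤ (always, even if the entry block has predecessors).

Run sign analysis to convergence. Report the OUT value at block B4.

Fixpoint table:
  B0:   IN=(all ⊤)   OUT=(all ⊤)
  B1:   IN=(all ⊤)   OUT={a:+, b:+; rest ⊤}
  B2:   IN={a:+, b:+; rest ⊤}   OUT={a:+, b:+, f:+; rest ⊤}
  B3:   IN={a:+; rest ⊤}   OUT={a:+, e:-; rest ⊤}
  B4:   IN={a:+, e:-; rest ⊤}   OUT={a:+, e:-; rest ⊤}
  B5:   IN={a:+, e:-; rest ⊤}   OUT={a:+, b:-, e:-; rest ⊤}
  B6:   IN={a:+, b:-, e:-; rest ⊤}   OUT={b:-, e:-; rest ⊤}
  B7:   IN={b:-, e:-; rest ⊤}   OUT={b:-; rest ⊤}
  B8:   IN={b:-; rest ⊤}   OUT={b:-; rest ⊤}

Merge at B4: IN[B4] = OUT[B3] ⊔ OUT[B5] = {a: +, b: ⊤, c: ⊤, d: ⊤, e: -, f: ⊤}
Applying B4's transfer function to that IN value gives OUT[B4] (row B4 above).

Answer: {a: +, b: ⊤, c: ⊤, d: ⊤, e: -, f: ⊤}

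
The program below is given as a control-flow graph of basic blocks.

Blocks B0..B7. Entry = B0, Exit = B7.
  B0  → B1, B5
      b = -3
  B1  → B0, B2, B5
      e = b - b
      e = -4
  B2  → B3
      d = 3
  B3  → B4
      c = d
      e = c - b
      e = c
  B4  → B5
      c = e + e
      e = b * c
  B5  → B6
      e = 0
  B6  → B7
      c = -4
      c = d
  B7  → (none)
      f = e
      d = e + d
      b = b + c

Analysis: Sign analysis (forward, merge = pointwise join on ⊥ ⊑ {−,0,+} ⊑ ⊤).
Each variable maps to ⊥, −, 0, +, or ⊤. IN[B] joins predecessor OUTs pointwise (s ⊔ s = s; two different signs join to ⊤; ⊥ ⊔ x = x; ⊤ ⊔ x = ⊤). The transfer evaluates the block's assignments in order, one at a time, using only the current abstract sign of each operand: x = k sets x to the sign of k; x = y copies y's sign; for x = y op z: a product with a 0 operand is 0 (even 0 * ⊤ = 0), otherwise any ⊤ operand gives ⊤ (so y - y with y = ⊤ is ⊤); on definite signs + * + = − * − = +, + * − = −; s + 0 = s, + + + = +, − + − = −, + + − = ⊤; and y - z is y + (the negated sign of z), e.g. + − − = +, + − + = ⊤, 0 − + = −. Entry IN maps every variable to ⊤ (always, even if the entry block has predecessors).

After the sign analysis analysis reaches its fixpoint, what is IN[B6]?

Converged values:
  B0:   IN=(all ⊤)   OUT={b:-; rest ⊤}
  B1:   IN={b:-; rest ⊤}   OUT={b:-, e:-; rest ⊤}
  B2:   IN={b:-, e:-; rest ⊤}   OUT={b:-, d:+, e:-; rest ⊤}
  B3:   IN={b:-, d:+, e:-; rest ⊤}   OUT={b:-, c:+, d:+, e:+; rest ⊤}
  B4:   IN={b:-, c:+, d:+, e:+; rest ⊤}   OUT={b:-, c:+, d:+, e:-; rest ⊤}
  B5:   IN={b:-; rest ⊤}   OUT={b:-, e:0; rest ⊤}
  B6:   IN={b:-, e:0; rest ⊤}   OUT={b:-, e:0; rest ⊤}
  B7:   IN={b:-, e:0; rest ⊤}   OUT={e:0, f:0; rest ⊤}

Merge at B6: IN[B6] = OUT[B5] = {a: ⊤, b: -, c: ⊤, d: ⊤, e: 0, f: ⊤}

Answer: {a: ⊤, b: -, c: ⊤, d: ⊤, e: 0, f: ⊤}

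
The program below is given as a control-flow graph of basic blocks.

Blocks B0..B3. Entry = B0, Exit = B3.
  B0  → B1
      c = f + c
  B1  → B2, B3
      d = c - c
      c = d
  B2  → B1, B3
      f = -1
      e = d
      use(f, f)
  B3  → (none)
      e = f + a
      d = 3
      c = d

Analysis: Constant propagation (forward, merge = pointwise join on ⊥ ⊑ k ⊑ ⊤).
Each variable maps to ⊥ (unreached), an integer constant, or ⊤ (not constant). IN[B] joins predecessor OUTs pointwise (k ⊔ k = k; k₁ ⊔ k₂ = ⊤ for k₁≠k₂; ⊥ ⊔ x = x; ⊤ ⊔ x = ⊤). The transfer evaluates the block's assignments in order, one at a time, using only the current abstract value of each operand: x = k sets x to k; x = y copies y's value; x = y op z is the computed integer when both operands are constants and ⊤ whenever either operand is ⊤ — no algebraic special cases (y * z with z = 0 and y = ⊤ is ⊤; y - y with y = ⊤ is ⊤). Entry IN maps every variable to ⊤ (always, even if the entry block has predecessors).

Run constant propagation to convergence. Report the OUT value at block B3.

Converged values:
  B0: | IN=(all ⊤) | OUT=(all ⊤)
  B1: | IN=(all ⊤) | OUT=(all ⊤)
  B2: | IN=(all ⊤) | OUT={f:-1; rest ⊤}
  B3: | IN=(all ⊤) | OUT={c:3, d:3; rest ⊤}

Merge at B3: IN[B3] = OUT[B1] ⊔ OUT[B2] = {a: ⊤, b: ⊤, c: ⊤, d: ⊤, e: ⊤, f: ⊤}
Applying B3's transfer function to that IN value gives OUT[B3] (row B3 above).

Answer: {a: ⊤, b: ⊤, c: 3, d: 3, e: ⊤, f: ⊤}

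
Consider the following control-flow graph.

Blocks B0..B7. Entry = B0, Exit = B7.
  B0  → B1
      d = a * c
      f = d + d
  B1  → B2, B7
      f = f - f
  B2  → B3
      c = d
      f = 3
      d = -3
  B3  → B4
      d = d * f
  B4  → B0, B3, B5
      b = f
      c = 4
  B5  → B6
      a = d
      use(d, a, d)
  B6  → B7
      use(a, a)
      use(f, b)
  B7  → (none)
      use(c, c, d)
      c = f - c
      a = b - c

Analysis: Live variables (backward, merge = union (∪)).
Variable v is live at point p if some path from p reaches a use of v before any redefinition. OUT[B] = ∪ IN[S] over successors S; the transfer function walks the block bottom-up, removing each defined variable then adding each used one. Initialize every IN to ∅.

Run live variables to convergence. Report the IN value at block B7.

Fixpoint table:
  B0:  IN={a, b, c}  OUT={a, b, c, d, f}
  B1:  IN={a, b, c, d, f}  OUT={a, b, c, d, f}
  B2:  IN={a, d}  OUT={a, d, f}
  B3:  IN={a, d, f}  OUT={a, d, f}
  B4:  IN={a, d, f}  OUT={a, b, c, d, f}
  B5:  IN={b, c, d, f}  OUT={a, b, c, d, f}
  B6:  IN={a, b, c, d, f}  OUT={b, c, d, f}
  B7:  IN={b, c, d, f}  OUT={}

B7 is the boundary node: OUT[B7] = {}
Applying B7's transfer function to that OUT value gives IN[B7] (row B7 above).

Answer: {b, c, d, f}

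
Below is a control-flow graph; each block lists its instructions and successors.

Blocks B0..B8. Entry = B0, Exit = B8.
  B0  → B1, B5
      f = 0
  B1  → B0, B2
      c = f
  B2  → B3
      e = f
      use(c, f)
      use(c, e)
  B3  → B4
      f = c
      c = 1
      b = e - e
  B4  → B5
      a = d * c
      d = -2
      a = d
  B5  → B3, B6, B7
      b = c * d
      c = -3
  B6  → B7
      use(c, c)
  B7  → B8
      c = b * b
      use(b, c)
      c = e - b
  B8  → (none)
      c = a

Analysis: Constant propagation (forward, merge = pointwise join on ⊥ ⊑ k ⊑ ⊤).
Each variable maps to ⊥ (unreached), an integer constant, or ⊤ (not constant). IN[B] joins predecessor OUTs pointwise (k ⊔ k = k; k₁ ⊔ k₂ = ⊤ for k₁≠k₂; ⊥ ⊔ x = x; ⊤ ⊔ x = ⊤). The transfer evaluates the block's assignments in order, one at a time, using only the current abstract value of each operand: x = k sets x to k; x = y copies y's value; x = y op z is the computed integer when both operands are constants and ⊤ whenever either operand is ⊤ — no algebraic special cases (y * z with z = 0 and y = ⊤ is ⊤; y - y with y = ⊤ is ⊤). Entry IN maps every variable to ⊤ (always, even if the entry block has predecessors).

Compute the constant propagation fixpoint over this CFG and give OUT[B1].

Answer: {a: ⊤, b: ⊤, c: 0, d: ⊤, e: ⊤, f: 0}

Trace:
Converged values:
  B0:   IN=(all ⊤)   OUT={f:0; rest ⊤}
  B1:   IN={f:0; rest ⊤}   OUT={c:0, f:0; rest ⊤}
  B2:   IN={c:0, f:0; rest ⊤}   OUT={c:0, e:0, f:0; rest ⊤}
  B3:   IN=(all ⊤)   OUT={c:1; rest ⊤}
  B4:   IN={c:1; rest ⊤}   OUT={a:-2, c:1, d:-2; rest ⊤}
  B5:   IN=(all ⊤)   OUT={c:-3; rest ⊤}
  B6:   IN={c:-3; rest ⊤}   OUT={c:-3; rest ⊤}
  B7:   IN={c:-3; rest ⊤}   OUT=(all ⊤)
  B8:   IN=(all ⊤)   OUT=(all ⊤)

Merge at B1: IN[B1] = OUT[B0] = {a: ⊤, b: ⊤, c: ⊤, d: ⊤, e: ⊤, f: 0}
Applying B1's transfer function to that IN value gives OUT[B1] (row B1 above).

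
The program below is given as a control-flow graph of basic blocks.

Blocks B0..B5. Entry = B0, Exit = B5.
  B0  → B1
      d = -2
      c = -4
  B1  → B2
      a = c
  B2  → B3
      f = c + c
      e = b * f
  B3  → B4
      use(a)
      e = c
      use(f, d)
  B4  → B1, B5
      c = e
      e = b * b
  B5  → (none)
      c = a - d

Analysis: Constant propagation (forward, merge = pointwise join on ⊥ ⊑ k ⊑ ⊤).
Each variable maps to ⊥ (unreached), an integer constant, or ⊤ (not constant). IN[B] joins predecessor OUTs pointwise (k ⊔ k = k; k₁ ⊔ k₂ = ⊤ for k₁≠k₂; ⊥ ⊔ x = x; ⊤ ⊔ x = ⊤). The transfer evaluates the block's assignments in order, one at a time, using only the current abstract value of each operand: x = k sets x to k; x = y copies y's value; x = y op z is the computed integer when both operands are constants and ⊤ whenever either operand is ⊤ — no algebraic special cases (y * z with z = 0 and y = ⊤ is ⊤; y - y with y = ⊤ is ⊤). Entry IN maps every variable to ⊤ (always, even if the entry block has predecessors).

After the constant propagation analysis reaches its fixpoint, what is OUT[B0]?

Converged values:
  B0:   IN=(all ⊤)   OUT={c:-4, d:-2; rest ⊤}
  B1:   IN={c:-4, d:-2; rest ⊤}   OUT={a:-4, c:-4, d:-2; rest ⊤}
  B2:   IN={a:-4, c:-4, d:-2; rest ⊤}   OUT={a:-4, c:-4, d:-2, f:-8; rest ⊤}
  B3:   IN={a:-4, c:-4, d:-2, f:-8; rest ⊤}   OUT={a:-4, c:-4, d:-2, e:-4, f:-8; rest ⊤}
  B4:   IN={a:-4, c:-4, d:-2, e:-4, f:-8; rest ⊤}   OUT={a:-4, c:-4, d:-2, f:-8; rest ⊤}
  B5:   IN={a:-4, c:-4, d:-2, f:-8; rest ⊤}   OUT={a:-4, c:-2, d:-2, f:-8; rest ⊤}

B0 is the boundary node: IN[B0] = {a: ⊤, b: ⊤, c: ⊤, d: ⊤, e: ⊤, f: ⊤}
Applying B0's transfer function to that IN value gives OUT[B0] (row B0 above).

Answer: {a: ⊤, b: ⊤, c: -4, d: -2, e: ⊤, f: ⊤}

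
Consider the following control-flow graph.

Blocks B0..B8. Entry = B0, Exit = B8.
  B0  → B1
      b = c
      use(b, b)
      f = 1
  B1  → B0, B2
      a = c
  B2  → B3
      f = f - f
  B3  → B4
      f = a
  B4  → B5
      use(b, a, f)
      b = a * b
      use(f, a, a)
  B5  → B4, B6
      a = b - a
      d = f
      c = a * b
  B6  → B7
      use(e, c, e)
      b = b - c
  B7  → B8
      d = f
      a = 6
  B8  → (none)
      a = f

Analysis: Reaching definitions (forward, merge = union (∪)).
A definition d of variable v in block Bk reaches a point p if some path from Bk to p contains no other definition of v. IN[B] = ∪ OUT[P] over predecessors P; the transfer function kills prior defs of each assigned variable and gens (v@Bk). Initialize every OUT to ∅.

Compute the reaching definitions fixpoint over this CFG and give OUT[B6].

Answer: {a@B5, b@B6, c@B5, d@B5, f@B3}

Trace:
Fixpoint table:
  B0:  IN={a@B1, b@B0, f@B0}  OUT={a@B1, b@B0, f@B0}
  B1:  IN={a@B1, b@B0, f@B0}  OUT={a@B1, b@B0, f@B0}
  B2:  IN={a@B1, b@B0, f@B0}  OUT={a@B1, b@B0, f@B2}
  B3:  IN={a@B1, b@B0, f@B2}  OUT={a@B1, b@B0, f@B3}
  B4:  IN={a@B1, a@B5, b@B0, b@B4, c@B5, d@B5, f@B3}  OUT={a@B1, a@B5, b@B4, c@B5, d@B5, f@B3}
  B5:  IN={a@B1, a@B5, b@B4, c@B5, d@B5, f@B3}  OUT={a@B5, b@B4, c@B5, d@B5, f@B3}
  B6:  IN={a@B5, b@B4, c@B5, d@B5, f@B3}  OUT={a@B5, b@B6, c@B5, d@B5, f@B3}
  B7:  IN={a@B5, b@B6, c@B5, d@B5, f@B3}  OUT={a@B7, b@B6, c@B5, d@B7, f@B3}
  B8:  IN={a@B7, b@B6, c@B5, d@B7, f@B3}  OUT={a@B8, b@B6, c@B5, d@B7, f@B3}

Merge at B6: IN[B6] = OUT[B5] = {a@B5, b@B4, c@B5, d@B5, f@B3}
Applying B6's transfer function to that IN value gives OUT[B6] (row B6 above).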